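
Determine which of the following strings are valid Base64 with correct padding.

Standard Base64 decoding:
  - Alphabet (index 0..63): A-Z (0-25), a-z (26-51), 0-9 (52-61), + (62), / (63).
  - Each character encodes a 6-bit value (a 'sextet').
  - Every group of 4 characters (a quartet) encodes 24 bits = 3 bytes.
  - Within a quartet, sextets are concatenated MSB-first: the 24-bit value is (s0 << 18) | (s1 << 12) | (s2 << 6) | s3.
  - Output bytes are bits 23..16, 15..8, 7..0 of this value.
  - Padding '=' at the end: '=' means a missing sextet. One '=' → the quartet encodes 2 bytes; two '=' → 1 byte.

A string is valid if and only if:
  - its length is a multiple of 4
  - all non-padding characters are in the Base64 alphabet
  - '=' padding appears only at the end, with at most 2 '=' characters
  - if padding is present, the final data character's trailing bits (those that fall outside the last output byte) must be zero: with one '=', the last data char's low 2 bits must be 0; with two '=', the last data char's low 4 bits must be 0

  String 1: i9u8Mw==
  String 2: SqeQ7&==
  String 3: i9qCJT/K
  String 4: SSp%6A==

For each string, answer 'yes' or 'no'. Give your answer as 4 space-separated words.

String 1: 'i9u8Mw==' → valid
String 2: 'SqeQ7&==' → invalid (bad char(s): ['&'])
String 3: 'i9qCJT/K' → valid
String 4: 'SSp%6A==' → invalid (bad char(s): ['%'])

Answer: yes no yes no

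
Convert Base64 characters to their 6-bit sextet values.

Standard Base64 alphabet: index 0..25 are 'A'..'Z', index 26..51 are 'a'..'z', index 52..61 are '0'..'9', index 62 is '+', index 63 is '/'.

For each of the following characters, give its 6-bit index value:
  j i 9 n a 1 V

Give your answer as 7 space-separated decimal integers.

'j': a..z range, 26 + ord('j') − ord('a') = 35
'i': a..z range, 26 + ord('i') − ord('a') = 34
'9': 0..9 range, 52 + ord('9') − ord('0') = 61
'n': a..z range, 26 + ord('n') − ord('a') = 39
'a': a..z range, 26 + ord('a') − ord('a') = 26
'1': 0..9 range, 52 + ord('1') − ord('0') = 53
'V': A..Z range, ord('V') − ord('A') = 21

Answer: 35 34 61 39 26 53 21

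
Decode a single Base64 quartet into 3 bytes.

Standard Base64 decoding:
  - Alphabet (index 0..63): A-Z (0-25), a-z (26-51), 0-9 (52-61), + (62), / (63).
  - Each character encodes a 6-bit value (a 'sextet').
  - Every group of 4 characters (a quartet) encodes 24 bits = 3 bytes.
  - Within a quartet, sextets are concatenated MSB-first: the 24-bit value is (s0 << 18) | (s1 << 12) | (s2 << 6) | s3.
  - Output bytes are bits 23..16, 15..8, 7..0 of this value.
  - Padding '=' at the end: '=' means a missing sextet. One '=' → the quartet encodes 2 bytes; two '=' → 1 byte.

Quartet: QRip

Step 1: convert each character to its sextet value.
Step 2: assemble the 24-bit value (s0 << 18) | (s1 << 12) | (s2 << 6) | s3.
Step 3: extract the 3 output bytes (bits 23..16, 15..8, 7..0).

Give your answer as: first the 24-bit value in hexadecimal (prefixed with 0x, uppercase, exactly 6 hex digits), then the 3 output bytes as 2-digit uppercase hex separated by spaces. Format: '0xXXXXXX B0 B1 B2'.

Sextets: Q=16, R=17, i=34, p=41
24-bit: (16<<18) | (17<<12) | (34<<6) | 41
      = 0x400000 | 0x011000 | 0x000880 | 0x000029
      = 0x4118A9
Bytes: (v>>16)&0xFF=41, (v>>8)&0xFF=18, v&0xFF=A9

Answer: 0x4118A9 41 18 A9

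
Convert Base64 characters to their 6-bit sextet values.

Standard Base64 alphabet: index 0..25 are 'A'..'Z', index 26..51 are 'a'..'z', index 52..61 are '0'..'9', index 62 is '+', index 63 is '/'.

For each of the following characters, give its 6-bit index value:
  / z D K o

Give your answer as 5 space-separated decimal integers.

'/': index 63
'z': a..z range, 26 + ord('z') − ord('a') = 51
'D': A..Z range, ord('D') − ord('A') = 3
'K': A..Z range, ord('K') − ord('A') = 10
'o': a..z range, 26 + ord('o') − ord('a') = 40

Answer: 63 51 3 10 40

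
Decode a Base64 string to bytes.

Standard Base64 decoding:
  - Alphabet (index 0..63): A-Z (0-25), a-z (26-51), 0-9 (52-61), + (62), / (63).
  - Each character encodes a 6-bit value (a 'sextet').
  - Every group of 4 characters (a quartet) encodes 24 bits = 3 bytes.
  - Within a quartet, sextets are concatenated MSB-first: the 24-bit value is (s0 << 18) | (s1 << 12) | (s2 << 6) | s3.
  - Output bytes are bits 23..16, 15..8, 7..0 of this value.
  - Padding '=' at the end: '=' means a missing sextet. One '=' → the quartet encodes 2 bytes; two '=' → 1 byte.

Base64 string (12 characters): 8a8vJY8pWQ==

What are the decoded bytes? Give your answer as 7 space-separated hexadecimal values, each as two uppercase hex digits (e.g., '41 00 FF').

Answer: F1 AF 2F 25 8F 29 59

Derivation:
After char 0 ('8'=60): chars_in_quartet=1 acc=0x3C bytes_emitted=0
After char 1 ('a'=26): chars_in_quartet=2 acc=0xF1A bytes_emitted=0
After char 2 ('8'=60): chars_in_quartet=3 acc=0x3C6BC bytes_emitted=0
After char 3 ('v'=47): chars_in_quartet=4 acc=0xF1AF2F -> emit F1 AF 2F, reset; bytes_emitted=3
After char 4 ('J'=9): chars_in_quartet=1 acc=0x9 bytes_emitted=3
After char 5 ('Y'=24): chars_in_quartet=2 acc=0x258 bytes_emitted=3
After char 6 ('8'=60): chars_in_quartet=3 acc=0x963C bytes_emitted=3
After char 7 ('p'=41): chars_in_quartet=4 acc=0x258F29 -> emit 25 8F 29, reset; bytes_emitted=6
After char 8 ('W'=22): chars_in_quartet=1 acc=0x16 bytes_emitted=6
After char 9 ('Q'=16): chars_in_quartet=2 acc=0x590 bytes_emitted=6
Padding '==': partial quartet acc=0x590 -> emit 59; bytes_emitted=7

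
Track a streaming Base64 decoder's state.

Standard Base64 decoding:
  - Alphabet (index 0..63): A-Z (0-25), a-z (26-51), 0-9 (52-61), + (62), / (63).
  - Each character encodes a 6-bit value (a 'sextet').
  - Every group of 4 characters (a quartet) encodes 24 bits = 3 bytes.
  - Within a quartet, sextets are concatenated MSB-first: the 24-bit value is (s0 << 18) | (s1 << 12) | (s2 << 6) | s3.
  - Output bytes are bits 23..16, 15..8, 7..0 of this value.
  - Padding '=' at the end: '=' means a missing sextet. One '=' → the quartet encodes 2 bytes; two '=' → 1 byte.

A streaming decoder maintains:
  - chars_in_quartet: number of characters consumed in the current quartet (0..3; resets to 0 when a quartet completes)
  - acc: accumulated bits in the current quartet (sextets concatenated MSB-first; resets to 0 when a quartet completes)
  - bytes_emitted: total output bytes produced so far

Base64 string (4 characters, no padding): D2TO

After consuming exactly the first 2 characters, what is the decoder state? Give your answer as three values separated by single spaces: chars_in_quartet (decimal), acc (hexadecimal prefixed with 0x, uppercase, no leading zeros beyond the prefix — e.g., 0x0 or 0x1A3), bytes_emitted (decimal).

After char 0 ('D'=3): chars_in_quartet=1 acc=0x3 bytes_emitted=0
After char 1 ('2'=54): chars_in_quartet=2 acc=0xF6 bytes_emitted=0

Answer: 2 0xF6 0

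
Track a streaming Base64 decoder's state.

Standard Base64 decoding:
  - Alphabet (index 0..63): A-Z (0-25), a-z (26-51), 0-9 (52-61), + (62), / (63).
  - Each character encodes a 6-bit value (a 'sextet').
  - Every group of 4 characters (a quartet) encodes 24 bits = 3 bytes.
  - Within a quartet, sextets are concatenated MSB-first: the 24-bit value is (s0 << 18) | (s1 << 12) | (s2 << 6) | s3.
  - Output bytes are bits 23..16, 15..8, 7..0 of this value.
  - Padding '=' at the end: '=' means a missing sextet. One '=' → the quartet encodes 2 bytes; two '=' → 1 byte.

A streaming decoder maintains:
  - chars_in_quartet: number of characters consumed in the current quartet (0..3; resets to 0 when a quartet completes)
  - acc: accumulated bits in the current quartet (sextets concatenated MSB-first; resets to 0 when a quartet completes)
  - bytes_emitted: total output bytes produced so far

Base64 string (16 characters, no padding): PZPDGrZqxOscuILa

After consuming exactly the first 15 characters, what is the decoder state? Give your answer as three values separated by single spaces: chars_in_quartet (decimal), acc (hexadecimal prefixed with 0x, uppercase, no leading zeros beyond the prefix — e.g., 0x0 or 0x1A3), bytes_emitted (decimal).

After char 0 ('P'=15): chars_in_quartet=1 acc=0xF bytes_emitted=0
After char 1 ('Z'=25): chars_in_quartet=2 acc=0x3D9 bytes_emitted=0
After char 2 ('P'=15): chars_in_quartet=3 acc=0xF64F bytes_emitted=0
After char 3 ('D'=3): chars_in_quartet=4 acc=0x3D93C3 -> emit 3D 93 C3, reset; bytes_emitted=3
After char 4 ('G'=6): chars_in_quartet=1 acc=0x6 bytes_emitted=3
After char 5 ('r'=43): chars_in_quartet=2 acc=0x1AB bytes_emitted=3
After char 6 ('Z'=25): chars_in_quartet=3 acc=0x6AD9 bytes_emitted=3
After char 7 ('q'=42): chars_in_quartet=4 acc=0x1AB66A -> emit 1A B6 6A, reset; bytes_emitted=6
After char 8 ('x'=49): chars_in_quartet=1 acc=0x31 bytes_emitted=6
After char 9 ('O'=14): chars_in_quartet=2 acc=0xC4E bytes_emitted=6
After char 10 ('s'=44): chars_in_quartet=3 acc=0x313AC bytes_emitted=6
After char 11 ('c'=28): chars_in_quartet=4 acc=0xC4EB1C -> emit C4 EB 1C, reset; bytes_emitted=9
After char 12 ('u'=46): chars_in_quartet=1 acc=0x2E bytes_emitted=9
After char 13 ('I'=8): chars_in_quartet=2 acc=0xB88 bytes_emitted=9
After char 14 ('L'=11): chars_in_quartet=3 acc=0x2E20B bytes_emitted=9

Answer: 3 0x2E20B 9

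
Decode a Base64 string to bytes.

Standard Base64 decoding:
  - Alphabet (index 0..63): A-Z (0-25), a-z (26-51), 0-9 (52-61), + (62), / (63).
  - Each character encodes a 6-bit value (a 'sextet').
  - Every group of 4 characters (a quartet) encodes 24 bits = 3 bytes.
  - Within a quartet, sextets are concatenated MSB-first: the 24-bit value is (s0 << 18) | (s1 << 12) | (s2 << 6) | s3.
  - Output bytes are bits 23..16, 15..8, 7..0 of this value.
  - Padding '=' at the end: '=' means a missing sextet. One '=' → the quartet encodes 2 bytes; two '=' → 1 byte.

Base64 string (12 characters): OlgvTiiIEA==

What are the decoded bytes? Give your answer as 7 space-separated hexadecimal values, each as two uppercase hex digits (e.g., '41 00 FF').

After char 0 ('O'=14): chars_in_quartet=1 acc=0xE bytes_emitted=0
After char 1 ('l'=37): chars_in_quartet=2 acc=0x3A5 bytes_emitted=0
After char 2 ('g'=32): chars_in_quartet=3 acc=0xE960 bytes_emitted=0
After char 3 ('v'=47): chars_in_quartet=4 acc=0x3A582F -> emit 3A 58 2F, reset; bytes_emitted=3
After char 4 ('T'=19): chars_in_quartet=1 acc=0x13 bytes_emitted=3
After char 5 ('i'=34): chars_in_quartet=2 acc=0x4E2 bytes_emitted=3
After char 6 ('i'=34): chars_in_quartet=3 acc=0x138A2 bytes_emitted=3
After char 7 ('I'=8): chars_in_quartet=4 acc=0x4E2888 -> emit 4E 28 88, reset; bytes_emitted=6
After char 8 ('E'=4): chars_in_quartet=1 acc=0x4 bytes_emitted=6
After char 9 ('A'=0): chars_in_quartet=2 acc=0x100 bytes_emitted=6
Padding '==': partial quartet acc=0x100 -> emit 10; bytes_emitted=7

Answer: 3A 58 2F 4E 28 88 10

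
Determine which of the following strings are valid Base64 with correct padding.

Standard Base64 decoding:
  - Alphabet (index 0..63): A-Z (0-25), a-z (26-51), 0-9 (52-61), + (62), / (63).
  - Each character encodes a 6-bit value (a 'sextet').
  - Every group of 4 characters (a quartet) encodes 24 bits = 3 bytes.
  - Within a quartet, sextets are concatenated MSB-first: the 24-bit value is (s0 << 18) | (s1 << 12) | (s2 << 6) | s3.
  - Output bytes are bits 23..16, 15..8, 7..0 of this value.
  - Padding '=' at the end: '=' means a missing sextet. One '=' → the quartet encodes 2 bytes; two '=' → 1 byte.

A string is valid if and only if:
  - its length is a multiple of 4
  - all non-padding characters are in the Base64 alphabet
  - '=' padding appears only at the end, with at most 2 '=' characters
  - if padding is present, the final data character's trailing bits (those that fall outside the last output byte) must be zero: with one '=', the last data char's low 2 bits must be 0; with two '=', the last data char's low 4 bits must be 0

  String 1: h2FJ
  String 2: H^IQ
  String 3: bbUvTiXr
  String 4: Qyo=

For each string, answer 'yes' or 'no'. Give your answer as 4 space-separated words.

String 1: 'h2FJ' → valid
String 2: 'H^IQ' → invalid (bad char(s): ['^'])
String 3: 'bbUvTiXr' → valid
String 4: 'Qyo=' → valid

Answer: yes no yes yes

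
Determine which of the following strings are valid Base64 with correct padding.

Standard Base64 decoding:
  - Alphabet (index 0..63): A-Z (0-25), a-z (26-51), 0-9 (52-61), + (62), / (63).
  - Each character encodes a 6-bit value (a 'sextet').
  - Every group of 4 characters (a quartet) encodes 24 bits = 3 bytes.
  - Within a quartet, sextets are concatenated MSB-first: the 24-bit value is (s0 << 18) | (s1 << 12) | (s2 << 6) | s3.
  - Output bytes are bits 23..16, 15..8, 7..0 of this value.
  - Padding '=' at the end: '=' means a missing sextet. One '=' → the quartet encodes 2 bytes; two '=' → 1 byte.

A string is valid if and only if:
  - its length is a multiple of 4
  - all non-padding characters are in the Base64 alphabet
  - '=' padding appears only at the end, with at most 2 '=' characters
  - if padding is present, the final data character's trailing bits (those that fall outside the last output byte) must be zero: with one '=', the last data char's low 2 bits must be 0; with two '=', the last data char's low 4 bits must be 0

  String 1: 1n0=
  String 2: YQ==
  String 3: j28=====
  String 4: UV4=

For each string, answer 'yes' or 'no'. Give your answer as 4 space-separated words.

Answer: yes yes no yes

Derivation:
String 1: '1n0=' → valid
String 2: 'YQ==' → valid
String 3: 'j28=====' → invalid (5 pad chars (max 2))
String 4: 'UV4=' → valid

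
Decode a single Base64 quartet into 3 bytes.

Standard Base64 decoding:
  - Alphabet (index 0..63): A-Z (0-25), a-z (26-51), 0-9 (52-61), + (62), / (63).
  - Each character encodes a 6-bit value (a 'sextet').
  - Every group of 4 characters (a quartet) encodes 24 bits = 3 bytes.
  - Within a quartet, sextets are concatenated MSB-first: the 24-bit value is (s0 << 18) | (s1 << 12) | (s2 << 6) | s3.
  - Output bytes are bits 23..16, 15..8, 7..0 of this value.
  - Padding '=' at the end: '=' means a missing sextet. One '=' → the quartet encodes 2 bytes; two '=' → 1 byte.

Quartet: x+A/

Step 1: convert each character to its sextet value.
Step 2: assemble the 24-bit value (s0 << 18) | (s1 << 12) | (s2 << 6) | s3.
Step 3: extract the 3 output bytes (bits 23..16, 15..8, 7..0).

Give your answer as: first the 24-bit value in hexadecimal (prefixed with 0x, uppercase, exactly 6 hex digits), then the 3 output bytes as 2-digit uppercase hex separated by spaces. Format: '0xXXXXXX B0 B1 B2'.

Sextets: x=49, +=62, A=0, /=63
24-bit: (49<<18) | (62<<12) | (0<<6) | 63
      = 0xC40000 | 0x03E000 | 0x000000 | 0x00003F
      = 0xC7E03F
Bytes: (v>>16)&0xFF=C7, (v>>8)&0xFF=E0, v&0xFF=3F

Answer: 0xC7E03F C7 E0 3F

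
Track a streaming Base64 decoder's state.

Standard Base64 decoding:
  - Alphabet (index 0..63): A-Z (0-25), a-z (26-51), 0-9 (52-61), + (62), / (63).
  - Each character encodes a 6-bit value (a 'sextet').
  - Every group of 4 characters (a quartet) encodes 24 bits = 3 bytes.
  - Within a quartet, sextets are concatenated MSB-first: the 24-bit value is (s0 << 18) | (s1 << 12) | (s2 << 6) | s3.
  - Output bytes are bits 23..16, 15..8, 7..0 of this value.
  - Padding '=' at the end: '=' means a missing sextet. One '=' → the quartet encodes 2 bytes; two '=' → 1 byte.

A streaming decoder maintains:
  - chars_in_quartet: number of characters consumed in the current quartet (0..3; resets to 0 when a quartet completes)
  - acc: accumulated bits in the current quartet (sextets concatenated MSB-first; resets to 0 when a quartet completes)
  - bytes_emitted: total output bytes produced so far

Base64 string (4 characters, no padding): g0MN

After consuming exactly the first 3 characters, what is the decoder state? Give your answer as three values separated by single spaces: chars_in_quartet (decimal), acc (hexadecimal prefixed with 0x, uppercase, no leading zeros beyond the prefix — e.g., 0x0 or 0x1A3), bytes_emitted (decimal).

Answer: 3 0x20D0C 0

Derivation:
After char 0 ('g'=32): chars_in_quartet=1 acc=0x20 bytes_emitted=0
After char 1 ('0'=52): chars_in_quartet=2 acc=0x834 bytes_emitted=0
After char 2 ('M'=12): chars_in_quartet=3 acc=0x20D0C bytes_emitted=0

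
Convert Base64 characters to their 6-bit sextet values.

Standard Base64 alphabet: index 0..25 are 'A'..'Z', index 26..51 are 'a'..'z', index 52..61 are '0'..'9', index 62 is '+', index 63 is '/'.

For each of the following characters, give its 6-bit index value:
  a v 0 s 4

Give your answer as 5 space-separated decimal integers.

'a': a..z range, 26 + ord('a') − ord('a') = 26
'v': a..z range, 26 + ord('v') − ord('a') = 47
'0': 0..9 range, 52 + ord('0') − ord('0') = 52
's': a..z range, 26 + ord('s') − ord('a') = 44
'4': 0..9 range, 52 + ord('4') − ord('0') = 56

Answer: 26 47 52 44 56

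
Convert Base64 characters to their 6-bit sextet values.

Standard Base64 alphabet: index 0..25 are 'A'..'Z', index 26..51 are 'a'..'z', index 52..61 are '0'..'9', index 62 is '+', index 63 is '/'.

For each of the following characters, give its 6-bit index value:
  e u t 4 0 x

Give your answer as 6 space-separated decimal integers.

Answer: 30 46 45 56 52 49

Derivation:
'e': a..z range, 26 + ord('e') − ord('a') = 30
'u': a..z range, 26 + ord('u') − ord('a') = 46
't': a..z range, 26 + ord('t') − ord('a') = 45
'4': 0..9 range, 52 + ord('4') − ord('0') = 56
'0': 0..9 range, 52 + ord('0') − ord('0') = 52
'x': a..z range, 26 + ord('x') − ord('a') = 49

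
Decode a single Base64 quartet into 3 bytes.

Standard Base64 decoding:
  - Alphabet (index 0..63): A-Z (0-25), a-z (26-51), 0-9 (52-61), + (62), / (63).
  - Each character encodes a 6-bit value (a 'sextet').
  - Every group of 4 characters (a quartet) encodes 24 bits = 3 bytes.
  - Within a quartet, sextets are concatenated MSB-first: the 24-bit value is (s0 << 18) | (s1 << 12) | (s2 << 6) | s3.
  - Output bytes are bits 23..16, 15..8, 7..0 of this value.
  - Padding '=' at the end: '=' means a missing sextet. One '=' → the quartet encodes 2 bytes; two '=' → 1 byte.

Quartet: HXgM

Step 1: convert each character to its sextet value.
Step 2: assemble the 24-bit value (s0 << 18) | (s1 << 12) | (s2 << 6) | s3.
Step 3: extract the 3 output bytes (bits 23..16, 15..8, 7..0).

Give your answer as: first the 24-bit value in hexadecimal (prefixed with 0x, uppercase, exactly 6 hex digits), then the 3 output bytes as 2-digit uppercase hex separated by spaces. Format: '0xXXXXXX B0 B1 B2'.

Answer: 0x1D780C 1D 78 0C

Derivation:
Sextets: H=7, X=23, g=32, M=12
24-bit: (7<<18) | (23<<12) | (32<<6) | 12
      = 0x1C0000 | 0x017000 | 0x000800 | 0x00000C
      = 0x1D780C
Bytes: (v>>16)&0xFF=1D, (v>>8)&0xFF=78, v&0xFF=0C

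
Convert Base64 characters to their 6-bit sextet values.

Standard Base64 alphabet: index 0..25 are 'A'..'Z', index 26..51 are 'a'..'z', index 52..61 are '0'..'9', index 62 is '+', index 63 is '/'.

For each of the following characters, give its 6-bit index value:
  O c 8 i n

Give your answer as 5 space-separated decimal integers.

Answer: 14 28 60 34 39

Derivation:
'O': A..Z range, ord('O') − ord('A') = 14
'c': a..z range, 26 + ord('c') − ord('a') = 28
'8': 0..9 range, 52 + ord('8') − ord('0') = 60
'i': a..z range, 26 + ord('i') − ord('a') = 34
'n': a..z range, 26 + ord('n') − ord('a') = 39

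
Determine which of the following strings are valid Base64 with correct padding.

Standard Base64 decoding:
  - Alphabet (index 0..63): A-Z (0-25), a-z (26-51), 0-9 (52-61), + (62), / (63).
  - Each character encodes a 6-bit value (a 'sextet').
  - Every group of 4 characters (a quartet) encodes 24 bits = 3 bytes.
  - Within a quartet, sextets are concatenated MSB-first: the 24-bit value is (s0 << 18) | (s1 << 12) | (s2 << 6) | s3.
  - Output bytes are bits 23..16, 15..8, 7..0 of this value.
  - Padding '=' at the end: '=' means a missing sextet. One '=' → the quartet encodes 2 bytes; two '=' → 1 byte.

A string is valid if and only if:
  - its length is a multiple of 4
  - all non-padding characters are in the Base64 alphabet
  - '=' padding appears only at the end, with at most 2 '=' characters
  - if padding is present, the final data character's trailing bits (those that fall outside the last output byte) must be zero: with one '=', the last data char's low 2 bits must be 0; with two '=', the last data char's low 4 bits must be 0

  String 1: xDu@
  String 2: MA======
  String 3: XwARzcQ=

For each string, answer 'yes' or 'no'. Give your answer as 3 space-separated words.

Answer: no no yes

Derivation:
String 1: 'xDu@' → invalid (bad char(s): ['@'])
String 2: 'MA======' → invalid (6 pad chars (max 2))
String 3: 'XwARzcQ=' → valid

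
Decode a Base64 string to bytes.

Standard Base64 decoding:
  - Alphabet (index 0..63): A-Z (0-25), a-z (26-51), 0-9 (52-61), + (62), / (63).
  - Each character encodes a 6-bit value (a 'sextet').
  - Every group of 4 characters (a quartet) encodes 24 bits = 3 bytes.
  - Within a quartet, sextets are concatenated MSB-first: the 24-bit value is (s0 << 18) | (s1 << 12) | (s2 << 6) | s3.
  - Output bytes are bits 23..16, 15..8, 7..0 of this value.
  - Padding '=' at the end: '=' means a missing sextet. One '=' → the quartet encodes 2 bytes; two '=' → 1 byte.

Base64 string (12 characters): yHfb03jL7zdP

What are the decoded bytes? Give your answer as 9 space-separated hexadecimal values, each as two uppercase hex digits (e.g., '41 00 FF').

After char 0 ('y'=50): chars_in_quartet=1 acc=0x32 bytes_emitted=0
After char 1 ('H'=7): chars_in_quartet=2 acc=0xC87 bytes_emitted=0
After char 2 ('f'=31): chars_in_quartet=3 acc=0x321DF bytes_emitted=0
After char 3 ('b'=27): chars_in_quartet=4 acc=0xC877DB -> emit C8 77 DB, reset; bytes_emitted=3
After char 4 ('0'=52): chars_in_quartet=1 acc=0x34 bytes_emitted=3
After char 5 ('3'=55): chars_in_quartet=2 acc=0xD37 bytes_emitted=3
After char 6 ('j'=35): chars_in_quartet=3 acc=0x34DE3 bytes_emitted=3
After char 7 ('L'=11): chars_in_quartet=4 acc=0xD378CB -> emit D3 78 CB, reset; bytes_emitted=6
After char 8 ('7'=59): chars_in_quartet=1 acc=0x3B bytes_emitted=6
After char 9 ('z'=51): chars_in_quartet=2 acc=0xEF3 bytes_emitted=6
After char 10 ('d'=29): chars_in_quartet=3 acc=0x3BCDD bytes_emitted=6
After char 11 ('P'=15): chars_in_quartet=4 acc=0xEF374F -> emit EF 37 4F, reset; bytes_emitted=9

Answer: C8 77 DB D3 78 CB EF 37 4F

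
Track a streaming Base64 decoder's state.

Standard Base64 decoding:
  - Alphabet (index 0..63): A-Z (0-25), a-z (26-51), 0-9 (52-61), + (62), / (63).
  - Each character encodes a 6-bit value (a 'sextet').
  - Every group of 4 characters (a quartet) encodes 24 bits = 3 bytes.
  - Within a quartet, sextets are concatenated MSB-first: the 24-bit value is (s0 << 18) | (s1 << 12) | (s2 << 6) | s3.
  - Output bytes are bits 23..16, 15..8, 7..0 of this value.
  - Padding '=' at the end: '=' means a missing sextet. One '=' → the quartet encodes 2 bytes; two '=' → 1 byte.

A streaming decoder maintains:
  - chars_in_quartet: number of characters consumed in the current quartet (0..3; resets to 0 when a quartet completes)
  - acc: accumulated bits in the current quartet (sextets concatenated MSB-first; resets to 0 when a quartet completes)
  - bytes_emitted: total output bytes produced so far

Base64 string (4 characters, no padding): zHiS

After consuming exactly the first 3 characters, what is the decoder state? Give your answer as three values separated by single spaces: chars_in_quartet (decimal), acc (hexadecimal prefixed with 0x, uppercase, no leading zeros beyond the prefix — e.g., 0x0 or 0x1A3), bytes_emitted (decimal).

After char 0 ('z'=51): chars_in_quartet=1 acc=0x33 bytes_emitted=0
After char 1 ('H'=7): chars_in_quartet=2 acc=0xCC7 bytes_emitted=0
After char 2 ('i'=34): chars_in_quartet=3 acc=0x331E2 bytes_emitted=0

Answer: 3 0x331E2 0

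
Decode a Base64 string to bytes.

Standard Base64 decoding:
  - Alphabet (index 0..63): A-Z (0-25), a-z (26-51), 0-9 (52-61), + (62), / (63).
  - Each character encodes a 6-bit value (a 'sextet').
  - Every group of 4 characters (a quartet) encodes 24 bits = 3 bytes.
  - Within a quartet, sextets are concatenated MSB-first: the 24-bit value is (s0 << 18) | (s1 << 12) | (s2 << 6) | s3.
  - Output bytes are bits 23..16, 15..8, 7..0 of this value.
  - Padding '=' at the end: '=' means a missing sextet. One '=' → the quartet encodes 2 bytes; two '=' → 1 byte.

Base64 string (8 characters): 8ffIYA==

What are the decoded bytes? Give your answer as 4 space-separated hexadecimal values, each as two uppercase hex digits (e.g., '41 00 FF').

Answer: F1 F7 C8 60

Derivation:
After char 0 ('8'=60): chars_in_quartet=1 acc=0x3C bytes_emitted=0
After char 1 ('f'=31): chars_in_quartet=2 acc=0xF1F bytes_emitted=0
After char 2 ('f'=31): chars_in_quartet=3 acc=0x3C7DF bytes_emitted=0
After char 3 ('I'=8): chars_in_quartet=4 acc=0xF1F7C8 -> emit F1 F7 C8, reset; bytes_emitted=3
After char 4 ('Y'=24): chars_in_quartet=1 acc=0x18 bytes_emitted=3
After char 5 ('A'=0): chars_in_quartet=2 acc=0x600 bytes_emitted=3
Padding '==': partial quartet acc=0x600 -> emit 60; bytes_emitted=4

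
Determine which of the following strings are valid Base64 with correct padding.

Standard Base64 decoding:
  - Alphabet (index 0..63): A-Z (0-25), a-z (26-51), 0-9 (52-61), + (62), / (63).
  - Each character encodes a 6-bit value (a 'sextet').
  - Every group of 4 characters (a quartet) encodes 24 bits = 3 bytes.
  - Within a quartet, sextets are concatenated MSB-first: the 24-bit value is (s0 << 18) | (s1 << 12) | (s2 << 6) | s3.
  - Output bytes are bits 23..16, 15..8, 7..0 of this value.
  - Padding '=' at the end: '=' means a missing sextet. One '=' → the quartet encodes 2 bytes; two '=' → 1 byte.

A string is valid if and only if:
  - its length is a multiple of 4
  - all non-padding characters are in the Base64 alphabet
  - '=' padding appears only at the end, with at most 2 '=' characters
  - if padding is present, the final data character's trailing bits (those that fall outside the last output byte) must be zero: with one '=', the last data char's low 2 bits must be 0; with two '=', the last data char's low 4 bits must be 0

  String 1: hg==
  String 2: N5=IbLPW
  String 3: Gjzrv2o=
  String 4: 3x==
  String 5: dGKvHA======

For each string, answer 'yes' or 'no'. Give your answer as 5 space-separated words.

Answer: yes no yes no no

Derivation:
String 1: 'hg==' → valid
String 2: 'N5=IbLPW' → invalid (bad char(s): ['=']; '=' in middle)
String 3: 'Gjzrv2o=' → valid
String 4: '3x==' → invalid (bad trailing bits)
String 5: 'dGKvHA======' → invalid (6 pad chars (max 2))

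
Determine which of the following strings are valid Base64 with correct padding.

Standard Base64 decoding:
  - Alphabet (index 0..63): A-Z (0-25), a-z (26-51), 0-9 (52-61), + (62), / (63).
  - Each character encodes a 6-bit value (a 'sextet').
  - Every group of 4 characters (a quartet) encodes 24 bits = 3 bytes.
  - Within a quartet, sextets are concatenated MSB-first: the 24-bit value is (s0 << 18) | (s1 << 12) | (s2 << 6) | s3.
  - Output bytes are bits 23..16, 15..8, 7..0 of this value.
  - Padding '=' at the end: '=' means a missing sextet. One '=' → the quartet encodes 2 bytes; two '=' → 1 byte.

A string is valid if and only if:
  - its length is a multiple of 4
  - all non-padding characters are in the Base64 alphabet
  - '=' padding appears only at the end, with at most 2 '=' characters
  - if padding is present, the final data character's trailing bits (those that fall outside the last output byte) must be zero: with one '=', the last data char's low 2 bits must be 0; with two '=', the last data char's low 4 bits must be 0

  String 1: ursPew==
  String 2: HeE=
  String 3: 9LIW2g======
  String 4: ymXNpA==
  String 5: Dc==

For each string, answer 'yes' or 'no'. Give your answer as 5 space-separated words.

String 1: 'ursPew==' → valid
String 2: 'HeE=' → valid
String 3: '9LIW2g======' → invalid (6 pad chars (max 2))
String 4: 'ymXNpA==' → valid
String 5: 'Dc==' → invalid (bad trailing bits)

Answer: yes yes no yes no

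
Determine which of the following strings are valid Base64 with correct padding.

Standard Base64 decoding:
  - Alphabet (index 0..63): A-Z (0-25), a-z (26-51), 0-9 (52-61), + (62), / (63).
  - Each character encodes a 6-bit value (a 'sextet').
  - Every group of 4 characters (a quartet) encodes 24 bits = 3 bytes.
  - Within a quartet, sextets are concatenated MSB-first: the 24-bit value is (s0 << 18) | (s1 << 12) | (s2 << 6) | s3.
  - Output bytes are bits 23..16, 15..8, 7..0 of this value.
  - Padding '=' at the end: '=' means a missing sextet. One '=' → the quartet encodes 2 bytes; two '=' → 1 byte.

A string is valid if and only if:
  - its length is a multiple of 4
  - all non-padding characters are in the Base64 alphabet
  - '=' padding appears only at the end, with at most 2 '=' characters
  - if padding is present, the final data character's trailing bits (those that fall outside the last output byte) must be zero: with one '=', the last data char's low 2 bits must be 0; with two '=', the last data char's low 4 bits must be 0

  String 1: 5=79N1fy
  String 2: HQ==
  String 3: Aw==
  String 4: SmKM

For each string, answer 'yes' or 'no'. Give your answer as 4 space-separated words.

Answer: no yes yes yes

Derivation:
String 1: '5=79N1fy' → invalid (bad char(s): ['=']; '=' in middle)
String 2: 'HQ==' → valid
String 3: 'Aw==' → valid
String 4: 'SmKM' → valid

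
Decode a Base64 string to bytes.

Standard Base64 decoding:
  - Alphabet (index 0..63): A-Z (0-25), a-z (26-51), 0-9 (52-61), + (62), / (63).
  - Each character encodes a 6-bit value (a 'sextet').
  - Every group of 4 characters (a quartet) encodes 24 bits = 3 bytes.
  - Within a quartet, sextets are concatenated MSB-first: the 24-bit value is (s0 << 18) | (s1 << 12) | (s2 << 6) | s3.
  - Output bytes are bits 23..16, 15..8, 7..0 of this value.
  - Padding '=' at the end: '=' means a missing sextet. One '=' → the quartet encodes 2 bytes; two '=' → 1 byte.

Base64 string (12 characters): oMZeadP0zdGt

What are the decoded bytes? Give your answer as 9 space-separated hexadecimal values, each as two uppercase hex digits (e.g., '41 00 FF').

After char 0 ('o'=40): chars_in_quartet=1 acc=0x28 bytes_emitted=0
After char 1 ('M'=12): chars_in_quartet=2 acc=0xA0C bytes_emitted=0
After char 2 ('Z'=25): chars_in_quartet=3 acc=0x28319 bytes_emitted=0
After char 3 ('e'=30): chars_in_quartet=4 acc=0xA0C65E -> emit A0 C6 5E, reset; bytes_emitted=3
After char 4 ('a'=26): chars_in_quartet=1 acc=0x1A bytes_emitted=3
After char 5 ('d'=29): chars_in_quartet=2 acc=0x69D bytes_emitted=3
After char 6 ('P'=15): chars_in_quartet=3 acc=0x1A74F bytes_emitted=3
After char 7 ('0'=52): chars_in_quartet=4 acc=0x69D3F4 -> emit 69 D3 F4, reset; bytes_emitted=6
After char 8 ('z'=51): chars_in_quartet=1 acc=0x33 bytes_emitted=6
After char 9 ('d'=29): chars_in_quartet=2 acc=0xCDD bytes_emitted=6
After char 10 ('G'=6): chars_in_quartet=3 acc=0x33746 bytes_emitted=6
After char 11 ('t'=45): chars_in_quartet=4 acc=0xCDD1AD -> emit CD D1 AD, reset; bytes_emitted=9

Answer: A0 C6 5E 69 D3 F4 CD D1 AD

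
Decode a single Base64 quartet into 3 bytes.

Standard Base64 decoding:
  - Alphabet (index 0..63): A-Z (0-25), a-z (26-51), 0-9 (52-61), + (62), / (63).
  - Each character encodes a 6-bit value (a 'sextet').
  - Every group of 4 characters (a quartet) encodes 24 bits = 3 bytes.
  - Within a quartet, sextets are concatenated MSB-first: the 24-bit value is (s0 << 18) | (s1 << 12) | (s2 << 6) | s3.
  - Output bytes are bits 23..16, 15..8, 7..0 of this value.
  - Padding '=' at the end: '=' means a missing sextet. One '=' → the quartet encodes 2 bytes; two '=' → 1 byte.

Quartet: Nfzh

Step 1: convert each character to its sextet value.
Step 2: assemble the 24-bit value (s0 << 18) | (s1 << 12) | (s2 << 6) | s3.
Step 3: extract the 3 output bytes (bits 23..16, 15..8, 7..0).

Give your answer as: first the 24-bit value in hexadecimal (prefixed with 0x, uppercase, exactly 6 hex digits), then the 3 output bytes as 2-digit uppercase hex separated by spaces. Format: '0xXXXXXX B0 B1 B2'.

Sextets: N=13, f=31, z=51, h=33
24-bit: (13<<18) | (31<<12) | (51<<6) | 33
      = 0x340000 | 0x01F000 | 0x000CC0 | 0x000021
      = 0x35FCE1
Bytes: (v>>16)&0xFF=35, (v>>8)&0xFF=FC, v&0xFF=E1

Answer: 0x35FCE1 35 FC E1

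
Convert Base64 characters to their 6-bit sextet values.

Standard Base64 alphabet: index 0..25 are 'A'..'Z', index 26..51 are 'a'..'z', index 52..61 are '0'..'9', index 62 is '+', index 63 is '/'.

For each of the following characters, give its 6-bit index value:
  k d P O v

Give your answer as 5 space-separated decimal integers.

'k': a..z range, 26 + ord('k') − ord('a') = 36
'd': a..z range, 26 + ord('d') − ord('a') = 29
'P': A..Z range, ord('P') − ord('A') = 15
'O': A..Z range, ord('O') − ord('A') = 14
'v': a..z range, 26 + ord('v') − ord('a') = 47

Answer: 36 29 15 14 47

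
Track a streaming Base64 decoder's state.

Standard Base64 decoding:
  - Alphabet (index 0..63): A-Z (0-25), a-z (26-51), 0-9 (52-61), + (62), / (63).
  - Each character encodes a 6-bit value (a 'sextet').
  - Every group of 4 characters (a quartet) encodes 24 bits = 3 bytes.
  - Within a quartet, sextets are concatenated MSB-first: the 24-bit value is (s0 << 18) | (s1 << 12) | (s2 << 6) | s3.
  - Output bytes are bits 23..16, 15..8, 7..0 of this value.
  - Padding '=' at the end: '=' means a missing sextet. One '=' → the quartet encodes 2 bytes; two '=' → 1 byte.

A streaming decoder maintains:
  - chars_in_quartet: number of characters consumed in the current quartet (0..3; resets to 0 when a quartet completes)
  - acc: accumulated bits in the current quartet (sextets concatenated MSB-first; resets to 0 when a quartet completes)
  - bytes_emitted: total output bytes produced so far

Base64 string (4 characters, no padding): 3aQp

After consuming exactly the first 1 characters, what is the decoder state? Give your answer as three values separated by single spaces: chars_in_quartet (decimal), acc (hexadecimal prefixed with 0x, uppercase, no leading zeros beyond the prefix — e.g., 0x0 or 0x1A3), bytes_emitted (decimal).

After char 0 ('3'=55): chars_in_quartet=1 acc=0x37 bytes_emitted=0

Answer: 1 0x37 0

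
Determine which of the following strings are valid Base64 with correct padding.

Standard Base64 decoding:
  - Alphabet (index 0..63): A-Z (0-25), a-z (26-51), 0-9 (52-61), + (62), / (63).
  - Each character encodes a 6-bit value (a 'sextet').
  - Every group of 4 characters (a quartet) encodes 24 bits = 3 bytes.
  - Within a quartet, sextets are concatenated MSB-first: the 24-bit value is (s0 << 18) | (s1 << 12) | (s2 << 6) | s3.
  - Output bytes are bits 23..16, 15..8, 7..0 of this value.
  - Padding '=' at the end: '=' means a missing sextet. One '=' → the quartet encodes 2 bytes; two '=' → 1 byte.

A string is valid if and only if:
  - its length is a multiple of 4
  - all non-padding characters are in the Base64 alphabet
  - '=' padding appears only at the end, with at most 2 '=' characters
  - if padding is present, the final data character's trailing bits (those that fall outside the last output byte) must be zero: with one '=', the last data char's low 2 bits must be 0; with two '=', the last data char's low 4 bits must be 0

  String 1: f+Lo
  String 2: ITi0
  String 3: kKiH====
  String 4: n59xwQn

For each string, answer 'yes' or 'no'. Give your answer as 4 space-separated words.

Answer: yes yes no no

Derivation:
String 1: 'f+Lo' → valid
String 2: 'ITi0' → valid
String 3: 'kKiH====' → invalid (4 pad chars (max 2))
String 4: 'n59xwQn' → invalid (len=7 not mult of 4)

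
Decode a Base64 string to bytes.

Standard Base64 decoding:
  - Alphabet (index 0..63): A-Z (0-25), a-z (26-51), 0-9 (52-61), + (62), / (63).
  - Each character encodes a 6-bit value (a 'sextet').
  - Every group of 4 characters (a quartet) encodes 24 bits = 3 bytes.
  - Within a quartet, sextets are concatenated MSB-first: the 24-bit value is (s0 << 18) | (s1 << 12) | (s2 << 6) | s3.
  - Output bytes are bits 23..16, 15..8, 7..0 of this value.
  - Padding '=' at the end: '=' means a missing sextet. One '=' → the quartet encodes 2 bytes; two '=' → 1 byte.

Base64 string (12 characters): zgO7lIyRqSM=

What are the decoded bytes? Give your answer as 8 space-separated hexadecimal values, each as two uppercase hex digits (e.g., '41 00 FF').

Answer: CE 03 BB 94 8C 91 A9 23

Derivation:
After char 0 ('z'=51): chars_in_quartet=1 acc=0x33 bytes_emitted=0
After char 1 ('g'=32): chars_in_quartet=2 acc=0xCE0 bytes_emitted=0
After char 2 ('O'=14): chars_in_quartet=3 acc=0x3380E bytes_emitted=0
After char 3 ('7'=59): chars_in_quartet=4 acc=0xCE03BB -> emit CE 03 BB, reset; bytes_emitted=3
After char 4 ('l'=37): chars_in_quartet=1 acc=0x25 bytes_emitted=3
After char 5 ('I'=8): chars_in_quartet=2 acc=0x948 bytes_emitted=3
After char 6 ('y'=50): chars_in_quartet=3 acc=0x25232 bytes_emitted=3
After char 7 ('R'=17): chars_in_quartet=4 acc=0x948C91 -> emit 94 8C 91, reset; bytes_emitted=6
After char 8 ('q'=42): chars_in_quartet=1 acc=0x2A bytes_emitted=6
After char 9 ('S'=18): chars_in_quartet=2 acc=0xA92 bytes_emitted=6
After char 10 ('M'=12): chars_in_quartet=3 acc=0x2A48C bytes_emitted=6
Padding '=': partial quartet acc=0x2A48C -> emit A9 23; bytes_emitted=8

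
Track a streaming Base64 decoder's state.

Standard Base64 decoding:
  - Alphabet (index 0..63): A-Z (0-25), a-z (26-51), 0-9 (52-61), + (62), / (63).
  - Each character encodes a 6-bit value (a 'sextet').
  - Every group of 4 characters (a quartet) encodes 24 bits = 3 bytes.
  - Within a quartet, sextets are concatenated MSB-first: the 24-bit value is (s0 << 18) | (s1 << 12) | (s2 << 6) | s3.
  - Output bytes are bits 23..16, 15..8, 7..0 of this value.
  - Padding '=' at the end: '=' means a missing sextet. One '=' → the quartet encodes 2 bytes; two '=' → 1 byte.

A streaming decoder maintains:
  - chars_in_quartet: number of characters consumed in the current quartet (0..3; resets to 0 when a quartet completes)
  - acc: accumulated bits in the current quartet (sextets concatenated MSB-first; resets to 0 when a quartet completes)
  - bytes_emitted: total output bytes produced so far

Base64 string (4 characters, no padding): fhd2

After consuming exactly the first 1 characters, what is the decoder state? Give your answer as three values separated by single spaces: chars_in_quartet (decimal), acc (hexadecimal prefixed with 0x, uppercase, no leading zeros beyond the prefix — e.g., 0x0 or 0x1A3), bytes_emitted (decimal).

Answer: 1 0x1F 0

Derivation:
After char 0 ('f'=31): chars_in_quartet=1 acc=0x1F bytes_emitted=0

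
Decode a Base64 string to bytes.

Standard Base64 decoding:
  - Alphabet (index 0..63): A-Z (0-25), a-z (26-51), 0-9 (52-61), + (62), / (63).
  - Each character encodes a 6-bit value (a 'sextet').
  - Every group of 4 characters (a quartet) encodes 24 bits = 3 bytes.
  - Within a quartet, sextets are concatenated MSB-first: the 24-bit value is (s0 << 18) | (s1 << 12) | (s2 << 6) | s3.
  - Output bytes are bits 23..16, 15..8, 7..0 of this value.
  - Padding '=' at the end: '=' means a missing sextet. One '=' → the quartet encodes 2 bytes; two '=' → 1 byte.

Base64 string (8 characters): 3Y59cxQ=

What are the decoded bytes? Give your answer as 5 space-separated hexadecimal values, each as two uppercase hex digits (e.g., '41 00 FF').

Answer: DD 8E 7D 73 14

Derivation:
After char 0 ('3'=55): chars_in_quartet=1 acc=0x37 bytes_emitted=0
After char 1 ('Y'=24): chars_in_quartet=2 acc=0xDD8 bytes_emitted=0
After char 2 ('5'=57): chars_in_quartet=3 acc=0x37639 bytes_emitted=0
After char 3 ('9'=61): chars_in_quartet=4 acc=0xDD8E7D -> emit DD 8E 7D, reset; bytes_emitted=3
After char 4 ('c'=28): chars_in_quartet=1 acc=0x1C bytes_emitted=3
After char 5 ('x'=49): chars_in_quartet=2 acc=0x731 bytes_emitted=3
After char 6 ('Q'=16): chars_in_quartet=3 acc=0x1CC50 bytes_emitted=3
Padding '=': partial quartet acc=0x1CC50 -> emit 73 14; bytes_emitted=5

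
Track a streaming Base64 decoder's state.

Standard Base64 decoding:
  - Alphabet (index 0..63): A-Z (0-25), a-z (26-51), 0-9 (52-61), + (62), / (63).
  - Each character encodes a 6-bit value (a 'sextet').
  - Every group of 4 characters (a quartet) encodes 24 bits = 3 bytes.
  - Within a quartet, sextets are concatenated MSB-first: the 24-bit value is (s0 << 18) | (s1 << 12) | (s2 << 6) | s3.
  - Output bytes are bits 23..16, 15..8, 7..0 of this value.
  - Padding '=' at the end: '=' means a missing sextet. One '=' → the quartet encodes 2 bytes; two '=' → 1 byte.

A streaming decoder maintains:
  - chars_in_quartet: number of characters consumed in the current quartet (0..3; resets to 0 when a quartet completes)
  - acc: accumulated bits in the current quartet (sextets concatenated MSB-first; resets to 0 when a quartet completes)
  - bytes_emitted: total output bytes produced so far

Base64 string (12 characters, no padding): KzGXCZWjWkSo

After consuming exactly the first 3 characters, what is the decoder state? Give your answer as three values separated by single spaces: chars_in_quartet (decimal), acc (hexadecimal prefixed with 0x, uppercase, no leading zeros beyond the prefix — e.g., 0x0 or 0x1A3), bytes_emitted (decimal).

After char 0 ('K'=10): chars_in_quartet=1 acc=0xA bytes_emitted=0
After char 1 ('z'=51): chars_in_quartet=2 acc=0x2B3 bytes_emitted=0
After char 2 ('G'=6): chars_in_quartet=3 acc=0xACC6 bytes_emitted=0

Answer: 3 0xACC6 0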